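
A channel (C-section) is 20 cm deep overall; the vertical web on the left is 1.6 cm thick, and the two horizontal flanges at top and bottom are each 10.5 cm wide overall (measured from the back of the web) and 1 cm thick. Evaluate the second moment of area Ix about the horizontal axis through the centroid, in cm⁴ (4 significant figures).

Treat the section as a set of non-overlapping primitives; coordinates are from the bounding-box lower-left.
Web: 1.6 × 20, A = 32 cm², y = 10 cm, Ī = 1066.67 cm⁴.
Top flange (beyond web): 8.9 × 1, A = 8.9 cm², y = 19.5 cm, Ī = 0.741667 cm⁴.
Bottom flange (beyond web): 8.9 × 1, A = 8.9 cm², y = 0.5 cm, Ī = 0.741667 cm⁴.
By symmetry the centroid is at mid-height, ȳ = 10 cm.
Transfer each piece to the horizontal axis through the centroid using Ī + A·d² with d = y − 10:
  web: d = 0 cm → contributes +1066.67 cm⁴
  top flange (beyond web): d = 9.5 cm → contributes +803.967 cm⁴
  bottom flange (beyond web): d = -9.5 cm → contributes +803.967 cm⁴
Total I = 2674.6 cm⁴.

Ix ≈ 2675 cm⁴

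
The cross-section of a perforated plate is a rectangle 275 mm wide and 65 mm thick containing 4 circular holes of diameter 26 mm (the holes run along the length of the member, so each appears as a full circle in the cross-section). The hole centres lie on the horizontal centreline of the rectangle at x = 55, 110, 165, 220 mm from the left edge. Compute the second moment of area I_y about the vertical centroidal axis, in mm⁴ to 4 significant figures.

I_y ≈ 1.045 × 10⁸ mm⁴

Break the section into simple shapes (no overlaps), measuring from the bottom-left corner of the bounding box.
Plate: 275 × 65, A = 17 875 mm², x = 137.5 mm, Ī = 112 649 740 mm⁴.
Hole 1 (subtracted): ⌀26, A = 530.929 mm², x = 55 mm, Ī = 22431.8 mm⁴.
Hole 2 (subtracted): ⌀26, A = 530.929 mm², x = 110 mm, Ī = 22431.8 mm⁴.
Hole 3 (subtracted): ⌀26, A = 530.929 mm², x = 165 mm, Ī = 22431.8 mm⁴.
Hole 4 (subtracted): ⌀26, A = 530.929 mm², x = 220 mm, Ī = 22431.8 mm⁴.
By symmetry the centroid is at mid-width, x̄ = 137.5 mm.
Transfer each piece to the vertical centroidal axis using Ī + A·d² with d = x − 137.5:
  plate: d = 0 mm → contributes +112 649 740 mm⁴
  hole 1: d = -82.5 mm → contributes −3 636 068 mm⁴
  hole 2: d = -27.5 mm → contributes −423 947 mm⁴
  hole 3: d = 27.5 mm → contributes −423 947 mm⁴
  hole 4: d = 82.5 mm → contributes −3 636 068 mm⁴
Total I = 104 529 709 mm⁴.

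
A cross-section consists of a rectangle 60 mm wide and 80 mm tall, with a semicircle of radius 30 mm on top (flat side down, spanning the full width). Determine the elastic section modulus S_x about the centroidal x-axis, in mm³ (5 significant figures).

S_x ≈ 9.8024 × 10⁴ mm³

Split into non-overlapping primitives; take the origin at the lower-left of the bounding box.
Rectangular body: 60 × 80, A = 4 800 mm², y = 40 mm, Ī = 2 560 000 mm⁴.
Semicircular cap: semicircle r = 30, A = 1413.717 mm², y = 92.7324 mm, Ī = 88903.14 mm⁴.
Centroid: ȳ = ΣA·y / ΣA = 51.99744 mm.
Transfer each piece to the centroidal x-axis using Ī + A·d² with d = y − 51.99744:
  rectangular body: d = -11.99744 mm → contributes +3 250 905 mm⁴
  semicircular cap: d = 40.73496 mm → contributes +2 434 735 mm⁴
Total I = 5 685 640 mm⁴.
Extreme fibre distance c = 58.00256 mm; S = I/c = 98023.94 mm³.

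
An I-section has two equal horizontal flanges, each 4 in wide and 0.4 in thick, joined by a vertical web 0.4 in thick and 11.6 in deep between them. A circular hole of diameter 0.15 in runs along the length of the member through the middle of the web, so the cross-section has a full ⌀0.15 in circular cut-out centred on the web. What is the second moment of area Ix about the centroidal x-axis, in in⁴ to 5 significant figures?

Ix ≈ 167.27 in⁴

Split into non-overlapping primitives; take the origin at the lower-left of the bounding box.
Bottom flange: 4 × 0.4, A = 1.6 in², y = 0.2 in, Ī = 0.02133333 in⁴.
Web: 0.4 × 11.6, A = 4.64 in², y = 6.2 in, Ī = 52.02987 in⁴.
Top flange: 4 × 0.4, A = 1.6 in², y = 12.2 in, Ī = 0.02133333 in⁴.
Hole (subtracted): ⌀0.15, A = 0.01767146 in², y = 6.2 in, Ī = 0.00002485049 in⁴.
By symmetry the centroid is at mid-height, ȳ = 6.2 in.
Transfer each piece to the centroidal x-axis using Ī + A·d² with d = y − 6.2:
  bottom flange: d = -6 in → contributes +57.62133 in⁴
  web: d = 0 in → contributes +52.02987 in⁴
  top flange: d = 6 in → contributes +57.62133 in⁴
  hole: d = 0 in → contributes −0.00002485049 in⁴
Total I = 167.2725 in⁴.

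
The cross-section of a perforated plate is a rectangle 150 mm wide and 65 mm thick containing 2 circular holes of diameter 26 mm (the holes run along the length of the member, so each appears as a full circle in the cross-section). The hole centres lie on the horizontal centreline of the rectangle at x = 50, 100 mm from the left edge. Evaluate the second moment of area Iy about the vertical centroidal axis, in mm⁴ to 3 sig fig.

Split into non-overlapping primitives; take the origin at the lower-left of the bounding box.
Plate: 150 × 65, A = 9 750 mm², x = 75 mm, Ī = 18 281 250 mm⁴.
Hole 1 (subtracted): ⌀26, A = 530.93 mm², x = 50 mm, Ī = 22 432 mm⁴.
Hole 2 (subtracted): ⌀26, A = 530.93 mm², x = 100 mm, Ī = 22 432 mm⁴.
By symmetry the centroid is at mid-width, x̄ = 75 mm.
Transfer each piece to the vertical centroidal axis using Ī + A·d² with d = x − 75:
  plate: d = 0 mm → contributes +18 281 250 mm⁴
  hole 1: d = -25 mm → contributes −354 262 mm⁴
  hole 2: d = 25 mm → contributes −354 262 mm⁴
Total I = 17 572 725 mm⁴.

Iy ≈ 1.76 × 10⁷ mm⁴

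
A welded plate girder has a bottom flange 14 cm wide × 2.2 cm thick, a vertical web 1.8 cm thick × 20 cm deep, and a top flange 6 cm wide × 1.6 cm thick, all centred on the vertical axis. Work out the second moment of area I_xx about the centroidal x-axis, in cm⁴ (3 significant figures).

Decompose the section into non-overlapping parts with the origin at the bottom-left of its bounding rectangle.
Bottom plate: 14 × 2.2, A = 30.8 cm², y = 1.1 cm, Ī = 12.423 cm⁴.
Web plate: 1.8 × 20, A = 36 cm², y = 12.2 cm, Ī = 1 200 cm⁴.
Top plate: 6 × 1.6, A = 9.6 cm², y = 23 cm, Ī = 2.048 cm⁴.
Centroid: ȳ = ΣA·y / ΣA = 9.0822 cm.
Transfer each piece to the centroidal x-axis using Ī + A·d² with d = y − 9.0822:
  bottom plate: d = -7.9822 cm → contributes +1974.9 cm⁴
  web plate: d = 3.1178 cm → contributes +1549.9 cm⁴
  top plate: d = 13.918 cm → contributes +1861.6 cm⁴
Total I = 5386.4 cm⁴.

I_xx ≈ 5390 cm⁴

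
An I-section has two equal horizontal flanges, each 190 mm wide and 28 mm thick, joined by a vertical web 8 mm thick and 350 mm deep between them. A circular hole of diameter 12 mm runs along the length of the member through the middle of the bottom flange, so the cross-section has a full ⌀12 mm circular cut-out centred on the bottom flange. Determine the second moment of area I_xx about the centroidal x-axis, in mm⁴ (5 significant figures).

I_xx ≈ 4.0527 × 10⁸ mm⁴

Split into non-overlapping primitives; take the origin at the lower-left of the bounding box.
Bottom flange: 190 × 28, A = 5 320 mm², y = 14 mm, Ī = 347573.3 mm⁴.
Web: 8 × 350, A = 2 800 mm², y = 203 mm, Ī = 28 583 333 mm⁴.
Top flange: 190 × 28, A = 5 320 mm², y = 392 mm, Ī = 347573.3 mm⁴.
Hole (subtracted): ⌀12, A = 113.0973 mm², y = 14 mm, Ī = 1017.876 mm⁴.
Centroid: ȳ = ΣA·y / ΣA = 204.6039 mm.
Transfer each piece to the centroidal x-axis using Ī + A·d² with d = y − 204.6039:
  bottom flange: d = -190.6039 mm → contributes +193 622 415 mm⁴
  web: d = -1.603928 mm → contributes +28 590 537 mm⁴
  top flange: d = 187.3961 mm → contributes +187 171 544 mm⁴
  hole: d = -190.6039 mm → contributes −4 109 828 mm⁴
Total I = 405 274 668 mm⁴.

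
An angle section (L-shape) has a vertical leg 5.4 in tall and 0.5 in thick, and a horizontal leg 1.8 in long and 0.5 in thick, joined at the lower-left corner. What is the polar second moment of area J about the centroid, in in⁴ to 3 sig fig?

Break the section into simple shapes (no overlaps), measuring from the bottom-left corner of the bounding box.
Vertical leg: 0.5 × 5.4, A = 2.7 in², y = 2.7 in, Ī = 6.561 in⁴.
Horizontal leg (remainder): 1.3 × 0.5, A = 0.65 in², y = 0.25 in, Ī = 0.013542 in⁴.
Centroid: ȳ = ΣA·y / ΣA = 2.2246 in.
Transfer each piece to the centroidal x-axis using Ī + A·d² with d = y − 2.2246:
  vertical leg: d = 0.47537 in → contributes +7.1711 in⁴
  horizontal leg (remainder): d = -1.9746 in → contributes +2.548 in⁴
Total I = 9.7191 in⁴.
For the y-axis: x̄ = 0.42463 in.
Repeating about the centroidal y-axis gives I_y = 0.57213 in⁴.
Polar second moment: J = I_x + I_y = 10.291 in⁴.

J ≈ 10.3 in⁴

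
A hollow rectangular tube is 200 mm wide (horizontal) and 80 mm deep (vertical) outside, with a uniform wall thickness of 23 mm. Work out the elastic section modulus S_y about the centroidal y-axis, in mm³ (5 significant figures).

Break the section into simple shapes (no overlaps), measuring from the bottom-left corner of the bounding box.
Outer rectangle: 200 × 80, A = 16 000 mm², x = 100 mm, Ī = 53 333 333 mm⁴.
Inner void (subtracted): 154 × 34, A = 5 236 mm², x = 100 mm, Ī = 10 348 081 mm⁴.
By symmetry the centroid is at mid-width, x̄ = 100 mm.
All pieces are centred on the centroidal y-axis, so I = ΣĪ (holes subtracted) = 42 985 252 mm⁴.
Extreme fibre distance c = 100 mm; S = I/c = 429852.5 mm³.

S_y ≈ 4.2985 × 10⁵ mm³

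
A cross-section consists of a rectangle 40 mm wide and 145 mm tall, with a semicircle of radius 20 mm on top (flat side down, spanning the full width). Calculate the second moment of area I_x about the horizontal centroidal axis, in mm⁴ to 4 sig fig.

I_x ≈ 1.390 × 10⁷ mm⁴

Break the section into simple shapes (no overlaps), measuring from the bottom-left corner of the bounding box.
Rectangular body: 40 × 145, A = 5 800 mm², y = 72.5 mm, Ī = 10 162 083 mm⁴.
Semicircular cap: semicircle r = 20, A = 628.319 mm², y = 153.488 mm, Ī = 17561.1 mm⁴.
Centroid: ȳ = ΣA·y / ΣA = 80.416 mm.
Transfer each piece to the horizontal centroidal axis using Ī + A·d² with d = y − 80.416:
  rectangular body: d = -7.91598 mm → contributes +10 525 527 mm⁴
  semicircular cap: d = 73.0723 mm → contributes +3 372 505 mm⁴
Total I = 13 898 032 mm⁴.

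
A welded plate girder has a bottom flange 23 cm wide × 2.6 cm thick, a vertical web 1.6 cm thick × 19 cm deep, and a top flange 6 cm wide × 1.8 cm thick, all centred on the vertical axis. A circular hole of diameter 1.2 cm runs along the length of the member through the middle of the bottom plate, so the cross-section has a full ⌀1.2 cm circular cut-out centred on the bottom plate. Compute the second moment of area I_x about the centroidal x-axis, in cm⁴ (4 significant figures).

Treat the section as a set of non-overlapping primitives; coordinates are from the bounding-box lower-left.
Bottom plate: 23 × 2.6, A = 59.8 cm², y = 1.3 cm, Ī = 33.6873 cm⁴.
Web plate: 1.6 × 19, A = 30.4 cm², y = 12.1 cm, Ī = 914.533 cm⁴.
Top plate: 6 × 1.8, A = 10.8 cm², y = 22.5 cm, Ī = 2.916 cm⁴.
Hole (subtracted): ⌀1.2, A = 1.13097 cm², y = 1.3 cm, Ī = 0.101788 cm⁴.
Centroid: ȳ = ΣA·y / ΣA = 6.88011 cm.
Transfer each piece to the centroidal x-axis using Ī + A·d² with d = y − 6.88011:
  bottom plate: d = -5.58011 cm → contributes +1895.72 cm⁴
  web plate: d = 5.21989 cm → contributes +1742.85 cm⁴
  top plate: d = 15.6199 cm → contributes +2637.91 cm⁴
  hole: d = -5.58011 cm → contributes −35.3176 cm⁴
Total I = 6241.16 cm⁴.

I_x ≈ 6241 cm⁴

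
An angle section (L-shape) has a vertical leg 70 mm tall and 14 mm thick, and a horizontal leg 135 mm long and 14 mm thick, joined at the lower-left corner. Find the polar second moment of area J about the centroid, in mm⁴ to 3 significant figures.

J ≈ 5.83 × 10⁶ mm⁴

Treat the section as a set of non-overlapping primitives; coordinates are from the bounding-box lower-left.
Vertical leg: 14 × 70, A = 980 mm², y = 35 mm, Ī = 400 167 mm⁴.
Horizontal leg (remainder): 121 × 14, A = 1 694 mm², y = 7 mm, Ī = 27 669 mm⁴.
Centroid: ȳ = ΣA·y / ΣA = 17.262 mm.
Transfer each piece to the centroidal x-axis using Ī + A·d² with d = y − 17.262:
  vertical leg: d = 17.738 mm → contributes +708 518 mm⁴
  horizontal leg (remainder): d = -10.262 mm → contributes +206 054 mm⁴
Total I = 914 572 mm⁴.
For the y-axis: x̄ = 49.762 mm.
Repeating about the centroidal y-axis gives I_y = 4 911 520 mm⁴.
Polar second moment: J = I_x + I_y = 5 826 092 mm⁴.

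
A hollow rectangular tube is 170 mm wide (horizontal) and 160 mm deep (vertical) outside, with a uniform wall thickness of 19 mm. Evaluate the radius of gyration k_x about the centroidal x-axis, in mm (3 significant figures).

Break the section into simple shapes (no overlaps), measuring from the bottom-left corner of the bounding box.
Outer rectangle: 170 × 160, A = 27 200 mm², y = 80 mm, Ī = 58 026 667 mm⁴.
Inner void (subtracted): 132 × 122, A = 16 104 mm², y = 80 mm, Ī = 19 974 328 mm⁴.
By symmetry the centroid is at mid-height, ȳ = 80 mm.
All pieces are centred on the centroidal x-axis, so I = ΣĪ (holes subtracted) = 38 052 339 mm⁴.
Radius of gyration: k = √(I/A) = √(38 052 339 / 11 096) = 58.561 mm.

k_x ≈ 58.6 mm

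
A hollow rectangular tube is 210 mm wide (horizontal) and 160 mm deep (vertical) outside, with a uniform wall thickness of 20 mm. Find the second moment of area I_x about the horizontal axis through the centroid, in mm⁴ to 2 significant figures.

I_x ≈ 4.7 × 10⁷ mm⁴

Break the section into simple shapes (no overlaps), measuring from the bottom-left corner of the bounding box.
Outer rectangle: 210 × 160, A = 33 600 mm², y = 80 mm, Ī = 71 680 000 mm⁴.
Inner void (subtracted): 170 × 120, A = 20 400 mm², y = 80 mm, Ī = 24 480 000 mm⁴.
By symmetry the centroid is at mid-height, ȳ = 80 mm.
All pieces are centred on the horizontal axis through the centroid, so I = ΣĪ (holes subtracted) = 47 200 000 mm⁴.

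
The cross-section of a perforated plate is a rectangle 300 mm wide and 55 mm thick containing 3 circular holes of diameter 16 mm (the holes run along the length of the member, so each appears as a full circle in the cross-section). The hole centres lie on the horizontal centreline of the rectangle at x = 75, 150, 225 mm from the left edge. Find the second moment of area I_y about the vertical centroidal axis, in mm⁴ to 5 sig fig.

I_y ≈ 1.2148 × 10⁸ mm⁴

Break the section into simple shapes (no overlaps), measuring from the bottom-left corner of the bounding box.
Plate: 300 × 55, A = 16 500 mm², x = 150 mm, Ī = 123 750 000 mm⁴.
Hole 1 (subtracted): ⌀16, A = 201.0619 mm², x = 75 mm, Ī = 3216.991 mm⁴.
Hole 2 (subtracted): ⌀16, A = 201.0619 mm², x = 150 mm, Ī = 3216.991 mm⁴.
Hole 3 (subtracted): ⌀16, A = 201.0619 mm², x = 225 mm, Ī = 3216.991 mm⁴.
By symmetry the centroid is at mid-width, x̄ = 150 mm.
Transfer each piece to the vertical centroidal axis using Ī + A·d² with d = x − 150:
  plate: d = 0 mm → contributes +123 750 000 mm⁴
  hole 1: d = -75 mm → contributes −1 134 190 mm⁴
  hole 2: d = 0 mm → contributes −3216.991 mm⁴
  hole 3: d = 75 mm → contributes −1 134 190 mm⁴
Total I = 121 478 402 mm⁴.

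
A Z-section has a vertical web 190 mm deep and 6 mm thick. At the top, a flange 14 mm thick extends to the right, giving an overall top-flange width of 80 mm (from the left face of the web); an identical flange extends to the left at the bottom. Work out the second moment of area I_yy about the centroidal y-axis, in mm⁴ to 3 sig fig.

I_yy ≈ 4.26 × 10⁶ mm⁴

Treat the section as a set of non-overlapping primitives; coordinates are from the bounding-box lower-left.
Web: 6 × 190, A = 1 140 mm², x = 77 mm, Ī = 3 420 mm⁴.
Top flange (beyond web): 74 × 14, A = 1 036 mm², x = 117 mm, Ī = 472 761 mm⁴.
Bottom flange (beyond web): 74 × 14, A = 1 036 mm², x = 37 mm, Ī = 472 761 mm⁴.
Centroid: x̄ = ΣA·x / ΣA = 77 mm.
Transfer each piece to the centroidal y-axis using Ī + A·d² with d = x − 77:
  web: d = 0 mm → contributes +3 420 mm⁴
  top flange (beyond web): d = 40 mm → contributes +2 130 361 mm⁴
  bottom flange (beyond web): d = -40 mm → contributes +2 130 361 mm⁴
Total I = 4 264 143 mm⁴.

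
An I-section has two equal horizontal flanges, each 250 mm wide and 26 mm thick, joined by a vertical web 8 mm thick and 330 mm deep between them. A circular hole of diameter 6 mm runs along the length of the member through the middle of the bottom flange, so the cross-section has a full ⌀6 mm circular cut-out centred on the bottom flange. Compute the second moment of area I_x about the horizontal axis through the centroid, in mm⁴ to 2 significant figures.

I_x ≈ 4.4 × 10⁸ mm⁴

Decompose the section into non-overlapping parts with the origin at the bottom-left of its bounding rectangle.
Bottom flange: 250 × 26, A = 6 500 mm², y = 13 mm, Ī = 366 167 mm⁴.
Web: 8 × 330, A = 2 640 mm², y = 191 mm, Ī = 23 958 000 mm⁴.
Top flange: 250 × 26, A = 6 500 mm², y = 369 mm, Ī = 366 167 mm⁴.
Hole (subtracted): ⌀6, A = 28.27 mm², y = 13 mm, Ī = 63.62 mm⁴.
Centroid: ȳ = ΣA·y / ΣA = 191.3 mm.
Transfer each piece to the horizontal axis through the centroid using Ī + A·d² with d = y − 191.3:
  bottom flange: d = -178.3 mm → contributes +207 058 818 mm⁴
  web: d = -0.3224 mm → contributes +23 958 274 mm⁴
  top flange: d = 177.7 mm → contributes +205 566 866 mm⁴
  hole: d = -178.3 mm → contributes −899 155 mm⁴
Total I = 435 684 803 mm⁴.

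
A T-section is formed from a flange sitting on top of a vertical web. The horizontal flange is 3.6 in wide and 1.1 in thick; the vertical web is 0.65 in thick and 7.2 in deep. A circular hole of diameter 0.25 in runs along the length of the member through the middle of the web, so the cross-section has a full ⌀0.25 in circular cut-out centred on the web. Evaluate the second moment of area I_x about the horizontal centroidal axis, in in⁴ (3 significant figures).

Break the section into simple shapes (no overlaps), measuring from the bottom-left corner of the bounding box.
Flange: 3.6 × 1.1, A = 3.96 in², y = 7.75 in, Ī = 0.3993 in⁴.
Web: 0.65 × 7.2, A = 4.68 in², y = 3.6 in, Ī = 20.218 in⁴.
Hole (subtracted): ⌀0.25, A = 0.049087 in², y = 3.6 in, Ī = 0.00019175 in⁴.
Centroid: ȳ = ΣA·y / ΣA = 5.513 in.
Transfer each piece to the horizontal centroidal axis using Ī + A·d² with d = y − 5.513:
  flange: d = 2.237 in → contributes +20.217 in⁴
  web: d = -1.913 in → contributes +37.344 in⁴
  hole: d = -1.913 in → contributes −0.17982 in⁴
Total I = 57.38 in⁴.

I_x ≈ 57.4 in⁴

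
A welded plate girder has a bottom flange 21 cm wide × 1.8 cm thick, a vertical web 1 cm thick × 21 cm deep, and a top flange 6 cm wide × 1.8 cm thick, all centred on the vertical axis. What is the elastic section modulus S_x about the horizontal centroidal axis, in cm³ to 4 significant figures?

S_x ≈ 343.2 cm³

Decompose the section into non-overlapping parts with the origin at the bottom-left of its bounding rectangle.
Bottom plate: 21 × 1.8, A = 37.8 cm², y = 0.9 cm, Ī = 10.206 cm⁴.
Web plate: 1 × 21, A = 21 cm², y = 12.3 cm, Ī = 771.75 cm⁴.
Top plate: 6 × 1.8, A = 10.8 cm², y = 23.7 cm, Ī = 2.916 cm⁴.
Centroid: ȳ = ΣA·y / ΣA = 7.87759 cm.
Transfer each piece to the horizontal centroidal axis using Ī + A·d² with d = y − 7.87759:
  bottom plate: d = -6.97759 cm → contributes +1850.56 cm⁴
  web plate: d = 4.42241 cm → contributes +1182.46 cm⁴
  top plate: d = 15.8224 cm → contributes +2706.68 cm⁴
Total I = 5739.71 cm⁴.
Extreme fibre distance c = 16.7224 cm; S = I/c = 343.234 cm³.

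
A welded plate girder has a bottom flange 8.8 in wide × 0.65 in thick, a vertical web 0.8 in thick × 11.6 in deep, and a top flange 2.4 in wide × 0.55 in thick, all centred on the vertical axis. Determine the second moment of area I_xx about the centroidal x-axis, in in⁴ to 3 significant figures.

I_xx ≈ 323 in⁴

Split into non-overlapping primitives; take the origin at the lower-left of the bounding box.
Bottom plate: 8.8 × 0.65, A = 5.72 in², y = 0.325 in, Ī = 0.20139 in⁴.
Web plate: 0.8 × 11.6, A = 9.28 in², y = 6.45 in, Ī = 104.06 in⁴.
Top plate: 2.4 × 0.55, A = 1.32 in², y = 12.525 in, Ī = 0.033275 in⁴.
Centroid: ȳ = ΣA·y / ΣA = 4.7946 in.
Transfer each piece to the centroidal x-axis using Ī + A·d² with d = y − 4.7946:
  bottom plate: d = -4.4696 in → contributes +114.47 in⁴
  web plate: d = 1.6554 in → contributes +129.49 in⁴
  top plate: d = 7.7304 in → contributes +78.915 in⁴
Total I = 322.88 in⁴.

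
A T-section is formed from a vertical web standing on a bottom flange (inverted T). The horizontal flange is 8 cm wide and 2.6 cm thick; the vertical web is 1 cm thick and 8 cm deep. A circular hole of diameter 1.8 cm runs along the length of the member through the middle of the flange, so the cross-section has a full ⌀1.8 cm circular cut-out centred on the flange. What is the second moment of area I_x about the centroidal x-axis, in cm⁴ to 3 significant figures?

Break the section into simple shapes (no overlaps), measuring from the bottom-left corner of the bounding box.
Flange: 8 × 2.6, A = 20.8 cm², y = 1.3 cm, Ī = 11.717 cm⁴.
Web: 1 × 8, A = 8 cm², y = 6.6 cm, Ī = 42.667 cm⁴.
Hole (subtracted): ⌀1.8, A = 2.5447 cm², y = 1.3 cm, Ī = 0.5153 cm⁴.
Centroid: ȳ = ΣA·y / ΣA = 2.9149 cm.
Transfer each piece to the centroidal x-axis using Ī + A·d² with d = y − 2.9149:
  flange: d = -1.6149 cm → contributes +65.962 cm⁴
  web: d = 3.6851 cm → contributes +151.31 cm⁴
  hole: d = -1.6149 cm → contributes −7.1517 cm⁴
Total I = 210.12 cm⁴.

I_x ≈ 210 cm⁴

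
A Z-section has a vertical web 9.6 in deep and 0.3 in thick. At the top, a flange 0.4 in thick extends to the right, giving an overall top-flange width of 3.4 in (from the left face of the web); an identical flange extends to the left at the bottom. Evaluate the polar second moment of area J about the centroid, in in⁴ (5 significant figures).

Split into non-overlapping primitives; take the origin at the lower-left of the bounding box.
Web: 0.3 × 9.6, A = 2.88 in², y = 4.8 in, Ī = 22.1184 in⁴.
Top flange (beyond web): 3.1 × 0.4, A = 1.24 in², y = 9.4 in, Ī = 0.01653333 in⁴.
Bottom flange (beyond web): 3.1 × 0.4, A = 1.24 in², y = 0.2 in, Ī = 0.01653333 in⁴.
Centroid: ȳ = ΣA·y / ΣA = 4.8 in.
Transfer each piece to the centroidal x-axis using Ī + A·d² with d = y − 4.8:
  web: d = 0 in → contributes +22.1184 in⁴
  top flange (beyond web): d = 4.6 in → contributes +26.25493 in⁴
  bottom flange (beyond web): d = -4.6 in → contributes +26.25493 in⁴
Total I = 74.62827 in⁴.
For the y-axis: x̄ = 3.25 in.
Repeating about the centroidal y-axis gives I_y = 9.174867 in⁴.
Polar second moment: J = I_x + I_y = 83.80313 in⁴.

J ≈ 83.803 in⁴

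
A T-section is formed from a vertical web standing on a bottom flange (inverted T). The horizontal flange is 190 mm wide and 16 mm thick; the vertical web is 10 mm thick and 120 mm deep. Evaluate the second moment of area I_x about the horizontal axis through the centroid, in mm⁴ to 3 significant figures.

I_x ≈ 5.48 × 10⁶ mm⁴

Split into non-overlapping primitives; take the origin at the lower-left of the bounding box.
Flange: 190 × 16, A = 3 040 mm², y = 8 mm, Ī = 64 853 mm⁴.
Web: 10 × 120, A = 1 200 mm², y = 76 mm, Ī = 1 440 000 mm⁴.
Centroid: ȳ = ΣA·y / ΣA = 27.245 mm.
Transfer each piece to the horizontal axis through the centroid using Ī + A·d² with d = y − 27.245:
  flange: d = -19.245 mm → contributes +1 190 811 mm⁴
  web: d = 48.755 mm → contributes +4 292 427 mm⁴
Total I = 5 483 238 mm⁴.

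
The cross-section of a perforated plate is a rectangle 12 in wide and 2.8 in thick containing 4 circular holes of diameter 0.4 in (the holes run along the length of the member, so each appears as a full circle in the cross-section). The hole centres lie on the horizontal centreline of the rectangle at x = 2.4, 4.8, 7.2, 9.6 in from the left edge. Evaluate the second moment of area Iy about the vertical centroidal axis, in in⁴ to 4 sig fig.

Iy ≈ 399.6 in⁴

Decompose the section into non-overlapping parts with the origin at the bottom-left of its bounding rectangle.
Plate: 12 × 2.8, A = 33.6 in², x = 6 in, Ī = 403.2 in⁴.
Hole 1 (subtracted): ⌀0.4, A = 0.125664 in², x = 2.4 in, Ī = 0.00125664 in⁴.
Hole 2 (subtracted): ⌀0.4, A = 0.125664 in², x = 4.8 in, Ī = 0.00125664 in⁴.
Hole 3 (subtracted): ⌀0.4, A = 0.125664 in², x = 7.2 in, Ī = 0.00125664 in⁴.
Hole 4 (subtracted): ⌀0.4, A = 0.125664 in², x = 9.6 in, Ī = 0.00125664 in⁴.
By symmetry the centroid is at mid-width, x̄ = 6 in.
Transfer each piece to the vertical centroidal axis using Ī + A·d² with d = x − 6:
  plate: d = 0 in → contributes +403.2 in⁴
  hole 1: d = -3.6 in → contributes −1.62986 in⁴
  hole 2: d = -1.2 in → contributes −0.182212 in⁴
  hole 3: d = 1.2 in → contributes −0.182212 in⁴
  hole 4: d = 3.6 in → contributes −1.62986 in⁴
Total I = 399.576 in⁴.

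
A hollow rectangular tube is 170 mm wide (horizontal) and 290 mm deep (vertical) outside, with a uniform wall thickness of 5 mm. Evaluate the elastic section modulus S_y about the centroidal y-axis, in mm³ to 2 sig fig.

Split into non-overlapping primitives; take the origin at the lower-left of the bounding box.
Outer rectangle: 170 × 290, A = 49 300 mm², x = 85 mm, Ī = 118 730 833 mm⁴.
Inner void (subtracted): 160 × 280, A = 44 800 mm², x = 85 mm, Ī = 95 573 333 mm⁴.
By symmetry the centroid is at mid-width, x̄ = 85 mm.
All pieces are centred on the centroidal y-axis, so I = ΣĪ (holes subtracted) = 23 157 500 mm⁴.
Extreme fibre distance c = 85 mm; S = I/c = 272 441 mm³.

S_y ≈ 2.7 × 10⁵ mm³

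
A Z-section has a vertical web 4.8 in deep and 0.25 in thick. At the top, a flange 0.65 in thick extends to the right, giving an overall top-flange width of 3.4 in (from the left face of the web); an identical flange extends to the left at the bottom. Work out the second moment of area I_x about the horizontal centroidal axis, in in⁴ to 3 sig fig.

Decompose the section into non-overlapping parts with the origin at the bottom-left of its bounding rectangle.
Web: 0.25 × 4.8, A = 1.2 in², y = 2.4 in, Ī = 2.304 in⁴.
Top flange (beyond web): 3.15 × 0.65, A = 2.0475 in², y = 4.475 in, Ī = 0.072089 in⁴.
Bottom flange (beyond web): 3.15 × 0.65, A = 2.0475 in², y = 0.325 in, Ī = 0.072089 in⁴.
Centroid: ȳ = ΣA·y / ΣA = 2.4 in.
Transfer each piece to the horizontal centroidal axis using Ī + A·d² with d = y − 2.4:
  web: d = 0 in → contributes +2.304 in⁴
  top flange (beyond web): d = 2.075 in → contributes +8.8879 in⁴
  bottom flange (beyond web): d = -2.075 in → contributes +8.8879 in⁴
Total I = 20.08 in⁴.

I_x ≈ 20.1 in⁴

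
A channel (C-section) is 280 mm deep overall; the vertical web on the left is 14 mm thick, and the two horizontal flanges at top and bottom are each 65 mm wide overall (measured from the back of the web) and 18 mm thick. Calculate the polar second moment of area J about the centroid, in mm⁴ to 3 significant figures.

J ≈ 5.90 × 10⁷ mm⁴

Treat the section as a set of non-overlapping primitives; coordinates are from the bounding-box lower-left.
Web: 14 × 280, A = 3 920 mm², y = 140 mm, Ī = 25 610 667 mm⁴.
Top flange (beyond web): 51 × 18, A = 918 mm², y = 271 mm, Ī = 24 786 mm⁴.
Bottom flange (beyond web): 51 × 18, A = 918 mm², y = 9 mm, Ī = 24 786 mm⁴.
By symmetry the centroid is at mid-height, ȳ = 140 mm.
Transfer each piece to the centroidal x-axis using Ī + A·d² with d = y − 140:
  web: d = 0 mm → contributes +25 610 667 mm⁴
  top flange (beyond web): d = 131 mm → contributes +15 778 584 mm⁴
  bottom flange (beyond web): d = -131 mm → contributes +15 778 584 mm⁴
Total I = 57 167 835 mm⁴.
For the y-axis: x̄ = 17.367 mm.
Repeating about the centroidal y-axis gives I_y = 1 782 681 mm⁴.
Polar second moment: J = I_x + I_y = 58 950 516 mm⁴.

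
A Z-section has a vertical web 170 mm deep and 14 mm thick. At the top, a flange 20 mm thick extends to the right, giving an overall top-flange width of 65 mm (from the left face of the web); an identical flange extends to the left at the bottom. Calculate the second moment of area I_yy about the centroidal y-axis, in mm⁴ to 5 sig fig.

Break the section into simple shapes (no overlaps), measuring from the bottom-left corner of the bounding box.
Web: 14 × 170, A = 2 380 mm², x = 58 mm, Ī = 38873.33 mm⁴.
Top flange (beyond web): 51 × 20, A = 1 020 mm², x = 90.5 mm, Ī = 221 085 mm⁴.
Bottom flange (beyond web): 51 × 20, A = 1 020 mm², x = 25.5 mm, Ī = 221 085 mm⁴.
Centroid: x̄ = ΣA·x / ΣA = 58 mm.
Transfer each piece to the centroidal y-axis using Ī + A·d² with d = x − 58:
  web: d = 0 mm → contributes +38873.33 mm⁴
  top flange (beyond web): d = 32.5 mm → contributes +1 298 460 mm⁴
  bottom flange (beyond web): d = -32.5 mm → contributes +1 298 460 mm⁴
Total I = 2 635 793 mm⁴.

I_yy ≈ 2.6358 × 10⁶ mm⁴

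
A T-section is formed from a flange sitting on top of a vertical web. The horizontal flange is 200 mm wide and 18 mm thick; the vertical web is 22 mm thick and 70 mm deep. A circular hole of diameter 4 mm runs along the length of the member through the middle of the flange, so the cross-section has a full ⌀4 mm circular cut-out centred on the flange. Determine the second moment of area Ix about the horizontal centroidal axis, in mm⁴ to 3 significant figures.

Treat the section as a set of non-overlapping primitives; coordinates are from the bounding-box lower-left.
Flange: 200 × 18, A = 3 600 mm², y = 79 mm, Ī = 97 200 mm⁴.
Web: 22 × 70, A = 1 540 mm², y = 35 mm, Ī = 628 833 mm⁴.
Hole (subtracted): ⌀4, A = 12.566 mm², y = 79 mm, Ī = 12.566 mm⁴.
Centroid: ȳ = ΣA·y / ΣA = 65.785 mm.
Transfer each piece to the horizontal centroidal axis using Ī + A·d² with d = y − 65.785:
  flange: d = 13.215 mm → contributes +725 908 mm⁴
  web: d = -30.785 mm → contributes +2 088 298 mm⁴
  hole: d = 13.215 mm → contributes −2207.2 mm⁴
Total I = 2 812 000 mm⁴.

Ix ≈ 2.81 × 10⁶ mm⁴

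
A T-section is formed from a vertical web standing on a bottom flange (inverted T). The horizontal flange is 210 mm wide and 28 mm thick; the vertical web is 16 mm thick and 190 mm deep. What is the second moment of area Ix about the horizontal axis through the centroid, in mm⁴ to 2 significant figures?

Ix ≈ 3.3 × 10⁷ mm⁴

Treat the section as a set of non-overlapping primitives; coordinates are from the bounding-box lower-left.
Flange: 210 × 28, A = 5 880 mm², y = 14 mm, Ī = 384 160 mm⁴.
Web: 16 × 190, A = 3 040 mm², y = 123 mm, Ī = 9 145 333 mm⁴.
Centroid: ȳ = ΣA·y / ΣA = 51.15 mm.
Transfer each piece to the horizontal axis through the centroid using Ī + A·d² with d = y − 51.15:
  flange: d = -37.15 mm → contributes +8 498 399 mm⁴
  web: d = 71.85 mm → contributes +24 839 979 mm⁴
Total I = 33 338 378 mm⁴.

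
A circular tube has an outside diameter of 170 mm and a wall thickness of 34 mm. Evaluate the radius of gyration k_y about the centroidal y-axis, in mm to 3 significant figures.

Decompose the section into non-overlapping parts with the origin at the bottom-left of its bounding rectangle.
Outer circle: ⌀170, A = 22 698 mm², x = 85 mm, Ī = 40 998 275 mm⁴.
Bore (subtracted): ⌀102, A = 8171.3 mm², x = 85 mm, Ī = 5 313 376 mm⁴.
By symmetry the centroid is at mid-width, x̄ = 85 mm.
All pieces are centred on the centroidal y-axis, so I = ΣĪ (holes subtracted) = 35 684 899 mm⁴.
Radius of gyration: k = √(I/A) = √(35 684 899 / 14 527) = 49.563 mm.

k_y ≈ 49.6 mm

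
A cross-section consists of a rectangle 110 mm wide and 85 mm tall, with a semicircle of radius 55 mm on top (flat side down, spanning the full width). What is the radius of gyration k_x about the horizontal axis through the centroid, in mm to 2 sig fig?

k_x ≈ 38 mm

Break the section into simple shapes (no overlaps), measuring from the bottom-left corner of the bounding box.
Rectangular body: 110 × 85, A = 9 350 mm², y = 42.5 mm, Ī = 5 629 479 mm⁴.
Semicircular cap: semicircle r = 55, A = 4 752 mm², y = 108.3 mm, Ī = 1 004 345 mm⁴.
Centroid: ȳ = ΣA·y / ΣA = 64.69 mm.
Transfer each piece to the horizontal axis through the centroid using Ī + A·d² with d = y − 64.69:
  rectangular body: d = -22.19 mm → contributes +10 231 804 mm⁴
  semicircular cap: d = 43.66 mm → contributes +10 060 496 mm⁴
Total I = 20 292 300 mm⁴.
Radius of gyration: k = √(I/A) = √(20 292 300 / 14 102) = 37.93 mm.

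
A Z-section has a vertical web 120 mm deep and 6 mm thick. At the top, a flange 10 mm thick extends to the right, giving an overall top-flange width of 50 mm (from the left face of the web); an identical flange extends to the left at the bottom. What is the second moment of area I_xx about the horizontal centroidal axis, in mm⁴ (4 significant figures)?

Split into non-overlapping primitives; take the origin at the lower-left of the bounding box.
Web: 6 × 120, A = 720 mm², y = 60 mm, Ī = 864 000 mm⁴.
Top flange (beyond web): 44 × 10, A = 440 mm², y = 115 mm, Ī = 3666.67 mm⁴.
Bottom flange (beyond web): 44 × 10, A = 440 mm², y = 5 mm, Ī = 3666.67 mm⁴.
Centroid: ȳ = ΣA·y / ΣA = 60 mm.
Transfer each piece to the horizontal centroidal axis using Ī + A·d² with d = y − 60:
  web: d = 0 mm → contributes +864 000 mm⁴
  top flange (beyond web): d = 55 mm → contributes +1 334 667 mm⁴
  bottom flange (beyond web): d = -55 mm → contributes +1 334 667 mm⁴
Total I = 3 533 333 mm⁴.

I_xx ≈ 3.533 × 10⁶ mm⁴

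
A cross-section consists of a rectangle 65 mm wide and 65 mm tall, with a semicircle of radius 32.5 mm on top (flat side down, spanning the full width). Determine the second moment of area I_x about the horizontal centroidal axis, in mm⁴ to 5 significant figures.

Split into non-overlapping primitives; take the origin at the lower-left of the bounding box.
Rectangular body: 65 × 65, A = 4 225 mm², y = 32.5 mm, Ī = 1 487 552 mm⁴.
Semicircular cap: semicircle r = 32.5, A = 1659.154 mm², y = 78.79343 mm, Ī = 122451.9 mm⁴.
Centroid: ȳ = ΣA·y / ΣA = 45.55335 mm.
Transfer each piece to the horizontal centroidal axis using Ī + A·d² with d = y − 45.55335:
  rectangular body: d = -13.05335 mm → contributes +2 207 449 mm⁴
  semicircular cap: d = 33.24008 mm → contributes +1 955 656 mm⁴
Total I = 4 163 105 mm⁴.

I_x ≈ 4.1631 × 10⁶ mm⁴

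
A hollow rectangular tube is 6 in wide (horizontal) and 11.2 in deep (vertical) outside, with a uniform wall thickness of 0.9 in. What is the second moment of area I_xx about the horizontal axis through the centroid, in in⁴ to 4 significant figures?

Decompose the section into non-overlapping parts with the origin at the bottom-left of its bounding rectangle.
Outer rectangle: 6 × 11.2, A = 67.2 in², y = 5.6 in, Ī = 702.464 in⁴.
Inner void (subtracted): 4.2 × 9.4, A = 39.48 in², y = 5.6 in, Ī = 290.704 in⁴.
By symmetry the centroid is at mid-height, ȳ = 5.6 in.
All pieces are centred on the horizontal axis through the centroid, so I = ΣĪ (holes subtracted) = 411.76 in⁴.

I_xx ≈ 411.8 in⁴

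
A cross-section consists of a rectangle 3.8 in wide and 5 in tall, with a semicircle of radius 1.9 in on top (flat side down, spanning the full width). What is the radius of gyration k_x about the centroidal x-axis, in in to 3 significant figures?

k_x ≈ 1.90 in

Split into non-overlapping primitives; take the origin at the lower-left of the bounding box.
Rectangular body: 3.8 × 5, A = 19 in², y = 2.5 in, Ī = 39.583 in⁴.
Semicircular cap: semicircle r = 1.9, A = 5.6706 in², y = 5.8064 in, Ī = 1.4304 in⁴.
Centroid: ȳ = ΣA·y / ΣA = 3.26 in.
Transfer each piece to the centroidal x-axis using Ī + A·d² with d = y − 3.26:
  rectangular body: d = -0.75998 in → contributes +50.557 in⁴
  semicircular cap: d = 2.5464 in → contributes +38.199 in⁴
Total I = 88.757 in⁴.
Radius of gyration: k = √(I/A) = √(88.757 / 24.671) = 1.8968 in.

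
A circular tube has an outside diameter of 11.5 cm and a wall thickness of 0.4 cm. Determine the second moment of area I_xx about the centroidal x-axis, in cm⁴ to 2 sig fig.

I_xx ≈ 220 cm⁴

Decompose the section into non-overlapping parts with the origin at the bottom-left of its bounding rectangle.
Outer circle: ⌀11.5, A = 103.9 cm², y = 5.75 cm, Ī = 858.5 cm⁴.
Bore (subtracted): ⌀10.7, A = 89.92 cm², y = 5.75 cm, Ī = 643.4 cm⁴.
By symmetry the centroid is at mid-height, ȳ = 5.75 cm.
All pieces are centred on the centroidal x-axis, so I = ΣĪ (holes subtracted) = 215.1 cm⁴.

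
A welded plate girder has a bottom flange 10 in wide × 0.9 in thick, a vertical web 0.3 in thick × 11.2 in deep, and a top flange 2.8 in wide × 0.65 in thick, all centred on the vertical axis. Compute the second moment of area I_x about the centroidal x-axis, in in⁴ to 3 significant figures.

Split into non-overlapping primitives; take the origin at the lower-left of the bounding box.
Bottom plate: 10 × 0.9, A = 9 in², y = 0.45 in, Ī = 0.6075 in⁴.
Web plate: 0.3 × 11.2, A = 3.36 in², y = 6.5 in, Ī = 35.123 in⁴.
Top plate: 2.8 × 0.65, A = 1.82 in², y = 12.425 in, Ī = 0.064079 in⁴.
Centroid: ȳ = ΣA·y / ΣA = 3.4206 in.
Transfer each piece to the centroidal x-axis using Ī + A·d² with d = y − 3.4206:
  bottom plate: d = -2.9706 in → contributes +80.025 in⁴
  web plate: d = 3.0794 in → contributes +66.986 in⁴
  top plate: d = 9.0044 in → contributes +147.63 in⁴
Total I = 294.64 in⁴.

I_x ≈ 295 in⁴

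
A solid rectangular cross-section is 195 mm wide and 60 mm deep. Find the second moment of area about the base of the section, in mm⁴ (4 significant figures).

I_base ≈ 1.404 × 10⁷ mm⁴

The section: 195 × 60, A = 11 700 mm², y = 30 mm, Ī = 3 510 000 mm⁴.
Transfer it to the base of the section using Ī + A·d² with d = y − 0:
  the section: d = 30 mm → contributes +14 040 000 mm⁴
Total I = 14 040 000 mm⁴.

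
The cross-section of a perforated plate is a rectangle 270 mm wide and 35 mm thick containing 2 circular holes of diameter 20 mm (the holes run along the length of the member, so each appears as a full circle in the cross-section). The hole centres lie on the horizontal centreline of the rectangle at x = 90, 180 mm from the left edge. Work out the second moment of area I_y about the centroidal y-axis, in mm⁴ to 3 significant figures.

I_y ≈ 5.61 × 10⁷ mm⁴

Decompose the section into non-overlapping parts with the origin at the bottom-left of its bounding rectangle.
Plate: 270 × 35, A = 9 450 mm², x = 135 mm, Ī = 57 408 750 mm⁴.
Hole 1 (subtracted): ⌀20, A = 314.16 mm², x = 90 mm, Ī = 7 854 mm⁴.
Hole 2 (subtracted): ⌀20, A = 314.16 mm², x = 180 mm, Ī = 7 854 mm⁴.
By symmetry the centroid is at mid-width, x̄ = 135 mm.
Transfer each piece to the centroidal y-axis using Ī + A·d² with d = x − 135:
  plate: d = 0 mm → contributes +57 408 750 mm⁴
  hole 1: d = -45 mm → contributes −644 026 mm⁴
  hole 2: d = 45 mm → contributes −644 026 mm⁴
Total I = 56 120 697 mm⁴.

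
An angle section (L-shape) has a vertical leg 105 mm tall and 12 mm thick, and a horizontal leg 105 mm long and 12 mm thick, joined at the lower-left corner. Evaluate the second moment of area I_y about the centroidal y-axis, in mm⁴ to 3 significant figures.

Split into non-overlapping primitives; take the origin at the lower-left of the bounding box.
Vertical leg: 12 × 105, A = 1 260 mm², x = 6 mm, Ī = 15 120 mm⁴.
Horizontal leg (remainder): 93 × 12, A = 1 116 mm², x = 58.5 mm, Ī = 804 357 mm⁴.
Centroid: x̄ = ΣA·x / ΣA = 30.659 mm.
Transfer each piece to the centroidal y-axis using Ī + A·d² with d = x − 30.659:
  vertical leg: d = -24.659 mm → contributes +781 289 mm⁴
  horizontal leg (remainder): d = 27.841 mm → contributes +1 669 387 mm⁴
Total I = 2 450 676 mm⁴.

I_y ≈ 2.45 × 10⁶ mm⁴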